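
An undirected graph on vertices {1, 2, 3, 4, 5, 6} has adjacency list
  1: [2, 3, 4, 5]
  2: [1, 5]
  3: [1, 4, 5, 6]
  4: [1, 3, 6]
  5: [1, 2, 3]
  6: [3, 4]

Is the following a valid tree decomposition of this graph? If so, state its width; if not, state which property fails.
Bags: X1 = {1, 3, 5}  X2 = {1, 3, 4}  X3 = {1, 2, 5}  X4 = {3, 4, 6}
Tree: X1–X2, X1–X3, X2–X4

Vertex coverage: the bags together contain {1, 2, 3, 4, 5, 6}, the full vertex set. Edge coverage: each edge of G has both endpoints in at least one bag. Running intersection: for every vertex, the bags containing it form a connected subtree. All three properties hold, so this is a valid tree decomposition of width max|bag| − 1 = 2, and hence tw(G) ≤ 2.

Yes; width 2.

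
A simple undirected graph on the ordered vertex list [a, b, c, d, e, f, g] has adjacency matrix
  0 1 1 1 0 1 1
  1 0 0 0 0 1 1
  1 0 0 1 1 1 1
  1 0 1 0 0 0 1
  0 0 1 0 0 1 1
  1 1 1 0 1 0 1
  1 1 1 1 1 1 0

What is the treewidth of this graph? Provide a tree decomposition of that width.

Every bag has size at most 4, so the width is 4 − 1 = 3 and tw(G) ≤ 3. On the other hand G contains the 4-clique {a, c, d, g}. A clique must lie in a single bag of any decomposition, so no decomposition can have width below 3. Hence tw(G) = 3 exactly.

Treewidth 3.
Bags: B1 = {a, c, f, g}  B2 = {c, e, f, g}  B3 = {a, c, d, g}  B4 = {a, b, f, g}
Tree: B1–B2, B1–B3, B1–B4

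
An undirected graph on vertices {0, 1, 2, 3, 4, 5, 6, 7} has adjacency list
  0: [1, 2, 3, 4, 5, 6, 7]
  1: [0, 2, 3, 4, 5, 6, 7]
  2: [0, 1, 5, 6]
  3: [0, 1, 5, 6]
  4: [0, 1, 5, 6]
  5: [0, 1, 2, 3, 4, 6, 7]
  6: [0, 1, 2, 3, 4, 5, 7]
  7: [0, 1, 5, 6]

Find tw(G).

4

A width-4 tree decomposition is:
Bags: B1 = {0, 1, 3, 5, 6}  B2 = {0, 1, 5, 6, 7}  B3 = {0, 1, 2, 5, 6}  B4 = {0, 1, 4, 5, 6}
Tree: B1–B2, B1–B3, B2–B4
The largest bag has 5 vertices, giving width 4; this decomposition certifies tw(G) ≤ 4. For the lower bound, the 5 vertices {0, 1, 2, 5, 6} are pairwise adjacent, and any tree decomposition puts a clique entirely inside one bag — forcing width ≥ 4. The upper and lower bounds meet at 4, so that is the treewidth.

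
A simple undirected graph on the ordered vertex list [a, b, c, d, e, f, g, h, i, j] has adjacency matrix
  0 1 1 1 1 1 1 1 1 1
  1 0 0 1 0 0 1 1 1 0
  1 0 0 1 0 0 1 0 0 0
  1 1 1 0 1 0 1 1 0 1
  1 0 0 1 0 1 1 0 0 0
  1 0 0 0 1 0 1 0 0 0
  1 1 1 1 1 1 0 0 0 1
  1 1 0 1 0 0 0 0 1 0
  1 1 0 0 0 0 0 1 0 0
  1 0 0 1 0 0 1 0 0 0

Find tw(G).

3

A width-3 tree decomposition is:
Bags: B1 = {a, d, g, j}  B2 = {a, b, d, g}  B3 = {a, b, d, h}  B4 = {a, d, e, g}  B5 = {a, c, d, g}  B6 = {a, b, h, i}  B7 = {a, e, f, g}
Tree: B1–B2, B2–B3, B1–B4, B2–B5, B3–B6, B4–B7
The largest bag has 4 vertices, giving width 3; this decomposition certifies tw(G) ≤ 3. Conversely, {a, d, g, j} is a clique of size 4, and the vertices of any clique must share a bag in every tree decomposition; so some bag has ≥ 4 vertices and tw(G) ≥ 3. Combining the bounds, tw(G) = 3.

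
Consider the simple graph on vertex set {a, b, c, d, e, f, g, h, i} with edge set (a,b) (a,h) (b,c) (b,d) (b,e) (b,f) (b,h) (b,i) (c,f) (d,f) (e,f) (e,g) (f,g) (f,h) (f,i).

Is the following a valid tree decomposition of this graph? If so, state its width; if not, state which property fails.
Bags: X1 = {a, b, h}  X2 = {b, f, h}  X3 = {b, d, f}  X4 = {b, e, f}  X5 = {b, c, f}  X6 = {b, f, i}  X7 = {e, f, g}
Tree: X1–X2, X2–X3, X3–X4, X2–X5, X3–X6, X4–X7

Yes; width 2.

Every vertex of G appears in some bag (union = {a, b, c, d, e, f, g, h, i}); every edge is covered by a bag; and for each vertex v the set of bags containing v is connected in the bag tree. The decomposition is therefore valid. The largest bag has 3 vertices, so the width is 2.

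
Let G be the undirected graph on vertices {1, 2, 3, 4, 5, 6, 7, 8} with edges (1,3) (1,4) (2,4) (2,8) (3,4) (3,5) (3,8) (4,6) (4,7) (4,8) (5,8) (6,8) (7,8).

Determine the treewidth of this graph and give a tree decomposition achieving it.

Every bag has size at most 3, so the width is 3 − 1 = 2 and tw(G) ≤ 2. For the lower bound, the 3 vertices {2, 4, 8} are pairwise adjacent, and any tree decomposition puts a clique entirely inside one bag — forcing width ≥ 2. Combining the bounds, tw(G) = 2.

Treewidth 2.
Bags: B1 = {4, 7, 8}  B2 = {3, 4, 8}  B3 = {4, 6, 8}  B4 = {1, 3, 4}  B5 = {2, 4, 8}  B6 = {3, 5, 8}
Tree: B1–B2, B2–B3, B2–B4, B2–B5, B2–B6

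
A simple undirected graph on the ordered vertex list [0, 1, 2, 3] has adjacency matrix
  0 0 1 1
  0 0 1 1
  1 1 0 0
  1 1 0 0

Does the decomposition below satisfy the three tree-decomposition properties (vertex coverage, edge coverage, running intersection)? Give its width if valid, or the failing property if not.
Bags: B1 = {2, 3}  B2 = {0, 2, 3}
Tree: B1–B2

No — vertex 1 appears in no bag.

A tree decomposition must satisfy three properties: every vertex lies in some bag; for every edge, both endpoints lie together in some bag; and for every vertex, the bags containing it form a connected subtree. Here vertex 1 appears in no bag, so the decomposition is invalid.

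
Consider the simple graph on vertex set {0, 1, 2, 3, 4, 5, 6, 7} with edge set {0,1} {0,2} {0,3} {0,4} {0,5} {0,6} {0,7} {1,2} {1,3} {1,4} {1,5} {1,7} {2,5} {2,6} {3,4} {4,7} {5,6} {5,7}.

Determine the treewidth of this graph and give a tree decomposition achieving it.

The largest bag has 4 vertices, giving width 3; this decomposition certifies tw(G) ≤ 3. Conversely, {0, 1, 2, 5} is a clique of size 4, and the vertices of any clique must share a bag in every tree decomposition; so some bag has ≥ 4 vertices and tw(G) ≥ 3. The upper and lower bounds meet at 3, so that is the treewidth.

Treewidth 3.
Bags: B1 = {0, 1, 5, 7}  B2 = {0, 1, 2, 5}  B3 = {0, 1, 4, 7}  B4 = {0, 2, 5, 6}  B5 = {0, 1, 3, 4}
Tree: B1–B2, B1–B3, B2–B4, B3–B5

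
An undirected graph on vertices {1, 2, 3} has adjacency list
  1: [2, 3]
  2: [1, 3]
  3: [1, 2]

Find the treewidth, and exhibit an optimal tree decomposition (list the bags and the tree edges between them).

A single bag containing all 3 vertices is trivially a valid decomposition of width 2. On the other hand G contains the 3-clique {1, 2, 3}. A clique must lie in a single bag of any decomposition, so no decomposition can have width below 2. Therefore the treewidth is 2.

Treewidth 2.
One such decomposition:
Bags: B1 = {1, 2, 3}
Tree: (single bag)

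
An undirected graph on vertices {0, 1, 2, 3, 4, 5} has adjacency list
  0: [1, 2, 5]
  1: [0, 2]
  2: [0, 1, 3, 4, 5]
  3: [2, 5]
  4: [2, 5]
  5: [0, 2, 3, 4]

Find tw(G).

2

A width-2 tree decomposition is:
Bags: B1 = {2, 3, 5}  B2 = {0, 2, 5}  B3 = {2, 4, 5}  B4 = {0, 1, 2}
Tree: B1–B2, B2–B3, B2–B4
The largest bag has 3 vertices, giving width 2; this decomposition certifies tw(G) ≤ 2. For the lower bound, the 3 vertices {0, 1, 2} are pairwise adjacent, and any tree decomposition puts a clique entirely inside one bag — forcing width ≥ 2. The upper and lower bounds meet at 2, so that is the treewidth.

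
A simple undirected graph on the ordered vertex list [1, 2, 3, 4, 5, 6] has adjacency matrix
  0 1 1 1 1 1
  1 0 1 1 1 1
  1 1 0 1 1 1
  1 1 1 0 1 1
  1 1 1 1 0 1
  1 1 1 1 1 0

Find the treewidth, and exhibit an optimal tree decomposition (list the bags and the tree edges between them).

Treewidth 5.
One optimal decomposition is:
Bags: B1 = {1, 2, 3, 4, 5, 6}
Tree: (single bag)

With just one bag of size 6, the width is 6 − 1 = 5, so tw(G) ≤ 5. Conversely, {1, 2, 3, 4, 5, 6} is a clique of size 6, and the vertices of any clique must share a bag in every tree decomposition; so some bag has ≥ 6 vertices and tw(G) ≥ 5. The upper and lower bounds meet at 5, so that is the treewidth.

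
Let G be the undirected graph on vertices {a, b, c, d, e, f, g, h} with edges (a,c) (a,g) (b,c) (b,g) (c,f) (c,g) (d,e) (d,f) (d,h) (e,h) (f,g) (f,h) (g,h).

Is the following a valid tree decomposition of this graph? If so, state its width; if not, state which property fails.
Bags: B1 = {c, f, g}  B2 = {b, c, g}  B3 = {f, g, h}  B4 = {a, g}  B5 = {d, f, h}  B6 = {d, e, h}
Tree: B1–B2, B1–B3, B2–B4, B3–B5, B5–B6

No — edge (c,a) lies in no bag.

A tree decomposition must satisfy three properties: every vertex lies in some bag; for every edge, both endpoints lie together in some bag; and for every vertex, the bags containing it form a connected subtree. Here edge (c,a) lies in no bag, so the decomposition is invalid.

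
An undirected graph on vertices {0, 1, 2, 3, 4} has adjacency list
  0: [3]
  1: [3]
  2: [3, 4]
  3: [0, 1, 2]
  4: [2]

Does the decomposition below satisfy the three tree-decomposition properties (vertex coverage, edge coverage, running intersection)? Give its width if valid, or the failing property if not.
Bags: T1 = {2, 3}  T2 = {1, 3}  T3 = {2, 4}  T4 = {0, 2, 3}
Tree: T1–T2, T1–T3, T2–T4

A tree decomposition must satisfy three properties: every vertex lies in some bag; for every edge, both endpoints lie together in some bag; and for every vertex, the bags containing it form a connected subtree. Here bags containing vertex 2 are not connected in the tree, so the decomposition is invalid.

No — bags containing vertex 2 are not connected in the tree.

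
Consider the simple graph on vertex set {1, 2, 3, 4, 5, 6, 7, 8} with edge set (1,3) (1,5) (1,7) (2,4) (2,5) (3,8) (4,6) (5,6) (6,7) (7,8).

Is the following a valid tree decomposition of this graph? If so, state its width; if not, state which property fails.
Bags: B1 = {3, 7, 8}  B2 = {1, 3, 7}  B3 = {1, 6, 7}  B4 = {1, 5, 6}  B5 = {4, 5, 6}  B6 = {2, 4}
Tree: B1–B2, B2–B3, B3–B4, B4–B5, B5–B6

A tree decomposition must satisfy three properties: every vertex lies in some bag; for every edge, both endpoints lie together in some bag; and for every vertex, the bags containing it form a connected subtree. Here edge (5,2) lies in no bag, so the decomposition is invalid.

No — edge (5,2) lies in no bag.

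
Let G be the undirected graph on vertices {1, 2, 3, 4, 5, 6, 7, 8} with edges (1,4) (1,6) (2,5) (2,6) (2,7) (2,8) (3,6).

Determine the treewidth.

1

A width-1 tree decomposition is:
Bags: B1 = {3, 6}  B2 = {1, 6}  B3 = {1, 4}  B4 = {2, 6}  B5 = {2, 7}  B6 = {2, 5}  B7 = {2, 8}
Tree: B1–B2, B2–B3, B2–B4, B4–B5, B5–B6, B4–B7
The largest bag has 2 vertices, giving width 1; this decomposition certifies tw(G) ≤ 1. G has an edge, so its treewidth is at least 1. Combining the bounds, tw(G) = 1.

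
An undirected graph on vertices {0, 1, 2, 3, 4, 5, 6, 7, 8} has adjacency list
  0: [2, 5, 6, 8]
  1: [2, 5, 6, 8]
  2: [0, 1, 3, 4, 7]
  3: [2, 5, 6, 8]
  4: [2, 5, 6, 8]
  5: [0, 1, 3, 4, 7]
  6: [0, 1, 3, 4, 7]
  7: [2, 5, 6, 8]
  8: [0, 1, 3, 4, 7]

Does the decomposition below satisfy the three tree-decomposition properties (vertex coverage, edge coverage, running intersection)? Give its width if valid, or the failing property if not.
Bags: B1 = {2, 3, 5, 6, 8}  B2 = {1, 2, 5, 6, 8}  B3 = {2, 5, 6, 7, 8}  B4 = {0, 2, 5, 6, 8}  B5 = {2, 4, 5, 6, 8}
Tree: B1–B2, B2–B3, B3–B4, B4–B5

Vertex coverage: the bags together contain {0, 1, 2, 3, 4, 5, 6, 7, 8}, the full vertex set. Edge coverage: each edge of G has both endpoints in at least one bag. Running intersection: for every vertex, the bags containing it form a connected subtree. All three properties hold, so this is a valid tree decomposition of width max|bag| − 1 = 4, and hence tw(G) ≤ 4.

Yes; width 4.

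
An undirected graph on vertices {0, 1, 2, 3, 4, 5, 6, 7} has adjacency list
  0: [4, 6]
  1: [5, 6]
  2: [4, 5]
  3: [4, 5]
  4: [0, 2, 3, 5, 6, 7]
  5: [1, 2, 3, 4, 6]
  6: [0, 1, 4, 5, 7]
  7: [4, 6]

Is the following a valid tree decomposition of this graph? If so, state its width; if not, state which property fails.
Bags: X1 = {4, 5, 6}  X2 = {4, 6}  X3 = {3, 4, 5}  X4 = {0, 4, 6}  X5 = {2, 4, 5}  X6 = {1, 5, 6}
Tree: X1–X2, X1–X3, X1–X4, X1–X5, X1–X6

A tree decomposition must satisfy three properties: every vertex lies in some bag; for every edge, both endpoints lie together in some bag; and for every vertex, the bags containing it form a connected subtree. Here vertex 7 appears in no bag, so the decomposition is invalid.

No — vertex 7 appears in no bag.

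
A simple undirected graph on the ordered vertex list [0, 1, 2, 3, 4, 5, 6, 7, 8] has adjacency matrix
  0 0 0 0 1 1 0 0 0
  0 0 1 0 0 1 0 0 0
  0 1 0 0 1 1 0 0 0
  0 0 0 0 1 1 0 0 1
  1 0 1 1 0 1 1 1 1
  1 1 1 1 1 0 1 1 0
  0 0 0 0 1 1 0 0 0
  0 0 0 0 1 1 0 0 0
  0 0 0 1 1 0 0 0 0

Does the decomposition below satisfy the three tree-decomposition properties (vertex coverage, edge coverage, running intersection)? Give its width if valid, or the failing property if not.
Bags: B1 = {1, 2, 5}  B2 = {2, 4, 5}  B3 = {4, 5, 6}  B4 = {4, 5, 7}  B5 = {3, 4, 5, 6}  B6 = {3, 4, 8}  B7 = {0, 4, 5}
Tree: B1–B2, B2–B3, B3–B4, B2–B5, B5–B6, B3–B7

A tree decomposition must satisfy three properties: every vertex lies in some bag; for every edge, both endpoints lie together in some bag; and for every vertex, the bags containing it form a connected subtree. Here bags containing vertex 6 are not connected in the tree, so the decomposition is invalid.

No — bags containing vertex 6 are not connected in the tree.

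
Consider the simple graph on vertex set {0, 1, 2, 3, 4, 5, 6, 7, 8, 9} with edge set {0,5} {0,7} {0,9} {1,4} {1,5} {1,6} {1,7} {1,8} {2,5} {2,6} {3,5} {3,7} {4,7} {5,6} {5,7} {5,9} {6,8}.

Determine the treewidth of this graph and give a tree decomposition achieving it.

Each bag holds 3 vertices, so the decomposition has width 2, which upper-bounds the treewidth. For the lower bound, the 3 vertices {1, 6, 8} are pairwise adjacent, and any tree decomposition puts a clique entirely inside one bag — forcing width ≥ 2. Combining the bounds, tw(G) = 2.

Treewidth 2.
Bags: B1 = {1, 5, 7}  B2 = {1, 4, 7}  B3 = {1, 5, 6}  B4 = {3, 5, 7}  B5 = {2, 5, 6}  B6 = {0, 5, 7}  B7 = {1, 6, 8}  B8 = {0, 5, 9}
Tree: B1–B2, B1–B3, B1–B4, B3–B5, B4–B6, B3–B7, B6–B8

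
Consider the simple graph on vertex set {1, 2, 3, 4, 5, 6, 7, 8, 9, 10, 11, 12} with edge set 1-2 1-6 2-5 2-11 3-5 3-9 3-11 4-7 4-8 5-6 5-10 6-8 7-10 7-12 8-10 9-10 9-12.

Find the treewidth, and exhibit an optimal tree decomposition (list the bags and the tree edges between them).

Every bag has size at most 4, so the width is 4 − 1 = 3 and tw(G) ≤ 3. For the lower bound: the 4 vertex sets {1,2,11}, {6}, {5}, {3,8,9,10} are disjoint, each induces a connected subgraph, and every pair is joined by at least one edge of G. Contracting each set to a single vertex therefore yields K_{4} as a minor, and since treewidth is minor-monotone, tw(G) ≥ tw(K_{4}) = 3. Therefore the treewidth is 3.

Treewidth 3.
Bags: B1 = {1, 2, 6, 11}  B2 = {2, 5, 6, 11}  B3 = {3, 5, 6, 11}  B4 = {3, 5, 6, 8}  B5 = {3, 5, 8, 10}  B6 = {3, 8, 9, 10}  B7 = {4, 8, 9, 10}  B8 = {4, 7, 9, 10}  B9 = {4, 7, 9, 12}
Tree: B1–B2, B2–B3, B3–B4, B4–B5, B5–B6, B6–B7, B7–B8, B8–B9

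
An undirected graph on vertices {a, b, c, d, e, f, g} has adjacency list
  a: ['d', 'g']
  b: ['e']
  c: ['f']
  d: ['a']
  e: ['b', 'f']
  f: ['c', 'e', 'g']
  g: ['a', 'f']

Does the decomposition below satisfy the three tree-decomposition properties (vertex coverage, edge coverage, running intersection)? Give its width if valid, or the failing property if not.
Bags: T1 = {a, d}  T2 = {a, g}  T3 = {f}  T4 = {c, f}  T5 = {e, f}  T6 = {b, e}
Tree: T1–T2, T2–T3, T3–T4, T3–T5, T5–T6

A tree decomposition must satisfy three properties: every vertex lies in some bag; for every edge, both endpoints lie together in some bag; and for every vertex, the bags containing it form a connected subtree. Here edge (g,f) lies in no bag, so the decomposition is invalid.

No — edge (g,f) lies in no bag.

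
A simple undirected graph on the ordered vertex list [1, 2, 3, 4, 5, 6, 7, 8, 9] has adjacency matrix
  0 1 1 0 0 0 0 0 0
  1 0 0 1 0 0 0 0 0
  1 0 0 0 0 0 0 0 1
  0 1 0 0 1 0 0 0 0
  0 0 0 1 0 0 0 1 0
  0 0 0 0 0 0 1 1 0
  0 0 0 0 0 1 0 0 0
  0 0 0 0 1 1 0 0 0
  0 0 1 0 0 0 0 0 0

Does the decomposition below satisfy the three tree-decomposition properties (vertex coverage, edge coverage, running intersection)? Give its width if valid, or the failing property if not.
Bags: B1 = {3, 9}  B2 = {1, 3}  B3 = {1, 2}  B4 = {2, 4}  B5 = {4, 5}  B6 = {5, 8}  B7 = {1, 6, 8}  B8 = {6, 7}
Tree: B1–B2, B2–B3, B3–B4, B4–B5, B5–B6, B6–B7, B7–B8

A tree decomposition must satisfy three properties: every vertex lies in some bag; for every edge, both endpoints lie together in some bag; and for every vertex, the bags containing it form a connected subtree. Here bags containing vertex 1 are not connected in the tree, so the decomposition is invalid.

No — bags containing vertex 1 are not connected in the tree.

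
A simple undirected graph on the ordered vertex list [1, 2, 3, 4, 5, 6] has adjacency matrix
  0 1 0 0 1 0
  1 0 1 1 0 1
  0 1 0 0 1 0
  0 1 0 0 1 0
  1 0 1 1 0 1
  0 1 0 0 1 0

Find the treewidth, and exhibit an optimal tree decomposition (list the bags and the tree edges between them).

The largest bag has 3 vertices, giving width 2; this decomposition certifies tw(G) ≤ 2. For the lower bound, G contains the cycle 2–3–5–4–2, so G is not a forest; only forests have treewidth ≤ 1, hence tw(G) ≥ 2. Combining the bounds, tw(G) = 2.

Treewidth 2.
Bags: B1 = {2, 3, 5}  B2 = {2, 4, 5}  B3 = {2, 5, 6}  B4 = {1, 2, 5}
Tree: B1–B2, B2–B3, B3–B4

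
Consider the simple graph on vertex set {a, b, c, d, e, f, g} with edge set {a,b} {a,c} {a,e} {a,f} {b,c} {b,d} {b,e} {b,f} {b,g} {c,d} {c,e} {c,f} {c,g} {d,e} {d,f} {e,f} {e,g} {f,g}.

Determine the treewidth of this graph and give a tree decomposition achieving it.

Treewidth 4.
Bags: B1 = {b, c, d, e, f}  B2 = {a, b, c, e, f}  B3 = {b, c, e, f, g}
Tree: B1–B2, B1–B3

Each bag holds 5 vertices, so the decomposition has width 4, which upper-bounds the treewidth. On the other hand G contains the 5-clique {b, c, d, e, f}. A clique must lie in a single bag of any decomposition, so no decomposition can have width below 4. Hence tw(G) = 4 exactly.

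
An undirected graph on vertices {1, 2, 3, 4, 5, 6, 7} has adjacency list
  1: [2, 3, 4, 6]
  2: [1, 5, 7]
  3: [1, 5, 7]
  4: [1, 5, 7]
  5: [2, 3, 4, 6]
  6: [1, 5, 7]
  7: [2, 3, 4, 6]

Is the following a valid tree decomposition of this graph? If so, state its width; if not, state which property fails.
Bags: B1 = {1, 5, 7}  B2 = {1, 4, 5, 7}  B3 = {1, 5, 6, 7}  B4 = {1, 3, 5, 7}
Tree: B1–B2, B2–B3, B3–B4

A tree decomposition must satisfy three properties: every vertex lies in some bag; for every edge, both endpoints lie together in some bag; and for every vertex, the bags containing it form a connected subtree. Here vertex 2 appears in no bag, so the decomposition is invalid.

No — vertex 2 appears in no bag.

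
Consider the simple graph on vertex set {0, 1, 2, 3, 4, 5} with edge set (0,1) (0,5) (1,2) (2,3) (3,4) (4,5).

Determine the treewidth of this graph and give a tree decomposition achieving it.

The largest bag has 3 vertices, giving width 2; this decomposition certifies tw(G) ≤ 2. The edges 2–1–0–5–4–3–2 form a cycle, so G is not a tree and its treewidth is at least 2. The upper and lower bounds meet at 2, so that is the treewidth.

Treewidth 2.
One such decomposition:
Bags: B1 = {0, 1, 2}  B2 = {0, 2, 5}  B3 = {2, 4, 5}  B4 = {2, 3, 4}
Tree: B1–B2, B2–B3, B3–B4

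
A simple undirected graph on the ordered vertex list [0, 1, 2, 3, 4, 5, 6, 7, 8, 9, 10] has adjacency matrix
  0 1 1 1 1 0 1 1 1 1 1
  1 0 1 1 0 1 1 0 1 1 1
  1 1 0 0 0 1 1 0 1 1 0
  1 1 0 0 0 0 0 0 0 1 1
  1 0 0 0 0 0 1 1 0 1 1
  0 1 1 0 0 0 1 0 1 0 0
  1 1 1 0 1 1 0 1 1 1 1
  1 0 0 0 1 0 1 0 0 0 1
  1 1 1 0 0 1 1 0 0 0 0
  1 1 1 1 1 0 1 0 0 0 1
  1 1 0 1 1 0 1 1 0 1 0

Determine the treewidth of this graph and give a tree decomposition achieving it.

The largest bag has 5 vertices, giving width 4; this decomposition certifies tw(G) ≤ 4. Conversely, {0, 1, 3, 9, 10} is a clique of size 5, and the vertices of any clique must share a bag in every tree decomposition; so some bag has ≥ 5 vertices and tw(G) ≥ 4. Therefore the treewidth is 4.

Treewidth 4.
Bags: B1 = {0, 1, 2, 6, 9}  B2 = {0, 1, 6, 9, 10}  B3 = {0, 1, 2, 6, 8}  B4 = {0, 4, 6, 9, 10}  B5 = {0, 1, 3, 9, 10}  B6 = {1, 2, 5, 6, 8}  B7 = {0, 4, 6, 7, 10}
Tree: B1–B2, B1–B3, B2–B4, B2–B5, B3–B6, B4–B7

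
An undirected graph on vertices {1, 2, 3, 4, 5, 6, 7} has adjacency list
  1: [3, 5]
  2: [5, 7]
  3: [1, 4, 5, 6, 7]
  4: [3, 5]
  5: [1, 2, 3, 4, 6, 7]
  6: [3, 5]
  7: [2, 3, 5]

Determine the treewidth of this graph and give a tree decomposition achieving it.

Treewidth 2.
Bags: B1 = {1, 3, 5}  B2 = {3, 4, 5}  B3 = {3, 5, 6}  B4 = {3, 5, 7}  B5 = {2, 5, 7}
Tree: B1–B2, B1–B3, B1–B4, B4–B5

The largest bag has 3 vertices, giving width 2; this decomposition certifies tw(G) ≤ 2. For the lower bound, the 3 vertices {2, 5, 7} are pairwise adjacent, and any tree decomposition puts a clique entirely inside one bag — forcing width ≥ 2. The upper and lower bounds meet at 2, so that is the treewidth.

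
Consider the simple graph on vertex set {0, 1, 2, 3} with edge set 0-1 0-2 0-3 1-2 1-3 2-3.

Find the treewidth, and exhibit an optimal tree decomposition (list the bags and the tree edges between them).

With just one bag of size 4, the width is 4 − 1 = 3, so tw(G) ≤ 3. Conversely, {0, 1, 2, 3} is a clique of size 4, and the vertices of any clique must share a bag in every tree decomposition; so some bag has ≥ 4 vertices and tw(G) ≥ 3. Therefore the treewidth is 3.

Treewidth 3.
Bags: B1 = {0, 1, 2, 3}
Tree: (single bag)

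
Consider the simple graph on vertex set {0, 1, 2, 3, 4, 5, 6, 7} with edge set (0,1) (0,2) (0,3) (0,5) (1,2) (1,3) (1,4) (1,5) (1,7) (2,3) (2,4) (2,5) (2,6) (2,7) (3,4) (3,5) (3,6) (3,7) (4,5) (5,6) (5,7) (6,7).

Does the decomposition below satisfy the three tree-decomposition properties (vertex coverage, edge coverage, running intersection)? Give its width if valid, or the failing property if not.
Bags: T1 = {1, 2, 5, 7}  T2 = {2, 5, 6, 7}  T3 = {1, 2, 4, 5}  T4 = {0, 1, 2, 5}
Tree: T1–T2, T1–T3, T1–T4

No — vertex 3 appears in no bag.

A tree decomposition must satisfy three properties: every vertex lies in some bag; for every edge, both endpoints lie together in some bag; and for every vertex, the bags containing it form a connected subtree. Here vertex 3 appears in no bag, so the decomposition is invalid.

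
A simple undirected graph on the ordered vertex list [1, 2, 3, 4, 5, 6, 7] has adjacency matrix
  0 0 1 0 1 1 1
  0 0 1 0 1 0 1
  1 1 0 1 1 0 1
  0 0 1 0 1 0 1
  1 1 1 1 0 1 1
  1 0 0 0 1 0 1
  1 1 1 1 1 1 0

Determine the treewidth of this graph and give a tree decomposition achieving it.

Every bag has size at most 4, so the width is 4 − 1 = 3 and tw(G) ≤ 3. On the other hand G contains the 4-clique {1, 3, 5, 7}. A clique must lie in a single bag of any decomposition, so no decomposition can have width below 3. Hence tw(G) = 3 exactly.

Treewidth 3.
One optimal decomposition is:
Bags: B1 = {3, 4, 5, 7}  B2 = {1, 3, 5, 7}  B3 = {1, 5, 6, 7}  B4 = {2, 3, 5, 7}
Tree: B1–B2, B2–B3, B2–B4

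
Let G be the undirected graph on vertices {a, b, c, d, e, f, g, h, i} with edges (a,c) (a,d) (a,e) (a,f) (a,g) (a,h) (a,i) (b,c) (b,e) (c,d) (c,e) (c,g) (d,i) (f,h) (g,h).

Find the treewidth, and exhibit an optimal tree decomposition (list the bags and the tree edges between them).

Treewidth 2.
One optimal decomposition is:
Bags: B1 = {a, c, g}  B2 = {a, c, e}  B3 = {a, c, d}  B4 = {a, g, h}  B5 = {b, c, e}  B6 = {a, d, i}  B7 = {a, f, h}
Tree: B1–B2, B2–B3, B1–B4, B2–B5, B3–B6, B4–B7

The largest bag has 3 vertices, giving width 2; this decomposition certifies tw(G) ≤ 2. On the other hand G contains the 3-clique {a, g, h}. A clique must lie in a single bag of any decomposition, so no decomposition can have width below 2. Combining the bounds, tw(G) = 2.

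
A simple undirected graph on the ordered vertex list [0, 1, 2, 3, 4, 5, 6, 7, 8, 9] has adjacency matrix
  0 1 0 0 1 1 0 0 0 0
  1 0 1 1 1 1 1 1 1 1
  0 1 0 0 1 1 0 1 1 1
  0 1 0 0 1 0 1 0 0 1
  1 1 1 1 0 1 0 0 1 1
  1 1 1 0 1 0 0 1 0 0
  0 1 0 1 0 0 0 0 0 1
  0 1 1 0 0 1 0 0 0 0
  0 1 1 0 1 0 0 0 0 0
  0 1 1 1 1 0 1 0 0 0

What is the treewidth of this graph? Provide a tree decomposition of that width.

Treewidth 3.
Bags: B1 = {1, 2, 4, 9}  B2 = {1, 2, 4, 5}  B3 = {1, 2, 5, 7}  B4 = {1, 3, 4, 9}  B5 = {1, 3, 6, 9}  B6 = {1, 2, 4, 8}  B7 = {0, 1, 4, 5}
Tree: B1–B2, B2–B3, B1–B4, B4–B5, B1–B6, B2–B7

The largest bag has 4 vertices, giving width 3; this decomposition certifies tw(G) ≤ 3. For the lower bound, the 4 vertices {0, 1, 4, 5} are pairwise adjacent, and any tree decomposition puts a clique entirely inside one bag — forcing width ≥ 3. Combining the bounds, tw(G) = 3.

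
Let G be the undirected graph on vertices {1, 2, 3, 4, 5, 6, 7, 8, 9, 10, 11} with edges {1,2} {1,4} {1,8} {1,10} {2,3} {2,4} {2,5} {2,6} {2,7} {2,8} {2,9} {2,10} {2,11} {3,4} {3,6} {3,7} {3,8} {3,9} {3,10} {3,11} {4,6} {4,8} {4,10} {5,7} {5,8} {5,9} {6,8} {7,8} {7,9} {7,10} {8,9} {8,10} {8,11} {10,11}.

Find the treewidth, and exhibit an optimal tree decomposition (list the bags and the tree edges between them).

Treewidth 4.
One such decomposition:
Bags: B1 = {2, 3, 8, 10, 11}  B2 = {2, 3, 4, 8, 10}  B3 = {2, 3, 7, 8, 10}  B4 = {2, 3, 7, 8, 9}  B5 = {1, 2, 4, 8, 10}  B6 = {2, 3, 4, 6, 8}  B7 = {2, 5, 7, 8, 9}
Tree: B1–B2, B1–B3, B3–B4, B2–B5, B2–B6, B4–B7

Each bag holds 5 vertices, so the decomposition has width 4, which upper-bounds the treewidth. For the lower bound, the 5 vertices {1, 2, 4, 8, 10} are pairwise adjacent, and any tree decomposition puts a clique entirely inside one bag — forcing width ≥ 4. Combining the bounds, tw(G) = 4.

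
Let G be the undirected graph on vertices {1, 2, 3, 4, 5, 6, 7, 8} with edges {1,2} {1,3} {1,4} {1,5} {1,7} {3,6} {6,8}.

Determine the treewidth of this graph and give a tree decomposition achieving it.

Treewidth 1.
One optimal decomposition is:
Bags: B1 = {3, 6}  B2 = {6, 8}  B3 = {1, 3}  B4 = {1, 5}  B5 = {1, 4}  B6 = {1, 7}  B7 = {1, 2}
Tree: B1–B2, B1–B3, B3–B4, B3–B5, B5–B6, B5–B7

Each bag holds 2 vertices, so the decomposition has width 1, which upper-bounds the treewidth. Since G has at least one edge (e.g. 6–3), it is not an edgeless graph, so tw(G) ≥ 1. Combining the bounds, tw(G) = 1.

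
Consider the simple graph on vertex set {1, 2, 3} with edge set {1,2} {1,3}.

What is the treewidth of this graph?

1

A width-1 tree decomposition is:
Bags: B1 = {1, 2}  B2 = {1, 3}
Tree: B1–B2
The largest bag has 2 vertices, giving width 1; this decomposition certifies tw(G) ≤ 1. Since G has at least one edge (e.g. 1–2), it is not an edgeless graph, so tw(G) ≥ 1. Therefore the treewidth is 1.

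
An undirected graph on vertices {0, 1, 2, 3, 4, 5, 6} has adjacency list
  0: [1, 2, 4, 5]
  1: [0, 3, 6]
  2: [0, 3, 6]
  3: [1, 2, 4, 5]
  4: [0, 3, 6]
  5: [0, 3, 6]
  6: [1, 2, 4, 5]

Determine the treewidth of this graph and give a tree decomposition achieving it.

Treewidth 3.
One optimal decomposition is:
Bags: B1 = {0, 3, 4, 6}  B2 = {0, 2, 3, 6}  B3 = {0, 3, 5, 6}  B4 = {0, 1, 3, 6}
Tree: B1–B2, B2–B3, B3–B4

Each bag holds 4 vertices, so the decomposition has width 3, which upper-bounds the treewidth. For the lower bound: the 4 vertex sets {3,4}, {0,2}, {6}, {5} are disjoint, each induces a connected subgraph, and every pair is joined by at least one edge of G. Contracting each set to a single vertex therefore yields K_{4} as a minor, and since treewidth is minor-monotone, tw(G) ≥ tw(K_{4}) = 3. Therefore the treewidth is 3.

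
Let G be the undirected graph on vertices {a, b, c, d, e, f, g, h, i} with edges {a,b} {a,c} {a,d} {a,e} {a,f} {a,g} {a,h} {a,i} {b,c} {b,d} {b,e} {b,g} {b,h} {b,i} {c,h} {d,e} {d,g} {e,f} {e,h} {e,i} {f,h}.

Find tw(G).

A width-3 tree decomposition is:
Bags: B1 = {a, b, e, h}  B2 = {a, b, e, i}  B3 = {a, e, f, h}  B4 = {a, b, d, e}  B5 = {a, b, d, g}  B6 = {a, b, c, h}
Tree: B1–B2, B1–B3, B1–B4, B4–B5, B1–B6
The largest bag has 4 vertices, giving width 3; this decomposition certifies tw(G) ≤ 3. For the lower bound, the 4 vertices {a, e, f, h} are pairwise adjacent, and any tree decomposition puts a clique entirely inside one bag — forcing width ≥ 3. Hence tw(G) = 3 exactly.

3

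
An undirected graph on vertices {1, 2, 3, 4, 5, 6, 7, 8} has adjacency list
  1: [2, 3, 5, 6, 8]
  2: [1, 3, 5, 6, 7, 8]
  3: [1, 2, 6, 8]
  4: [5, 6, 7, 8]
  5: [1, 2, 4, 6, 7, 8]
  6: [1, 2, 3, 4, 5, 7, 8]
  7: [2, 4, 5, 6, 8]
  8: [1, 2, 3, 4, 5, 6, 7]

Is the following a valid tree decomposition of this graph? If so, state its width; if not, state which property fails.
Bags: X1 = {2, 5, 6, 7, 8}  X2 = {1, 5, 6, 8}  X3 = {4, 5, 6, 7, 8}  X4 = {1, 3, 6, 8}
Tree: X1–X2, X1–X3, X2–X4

A tree decomposition must satisfy three properties: every vertex lies in some bag; for every edge, both endpoints lie together in some bag; and for every vertex, the bags containing it form a connected subtree. Here edge (2,1) lies in no bag, so the decomposition is invalid.

No — edge (2,1) lies in no bag.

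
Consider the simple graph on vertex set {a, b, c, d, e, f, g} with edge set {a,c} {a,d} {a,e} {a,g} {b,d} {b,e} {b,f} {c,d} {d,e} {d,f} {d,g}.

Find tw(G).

2

A width-2 tree decomposition is:
Bags: B1 = {a, d, e}  B2 = {b, d, e}  B3 = {a, c, d}  B4 = {a, d, g}  B5 = {b, d, f}
Tree: B1–B2, B1–B3, B3–B4, B2–B5
Each bag holds 3 vertices, so the decomposition has width 2, which upper-bounds the treewidth. For the lower bound, the 3 vertices {a, d, g} are pairwise adjacent, and any tree decomposition puts a clique entirely inside one bag — forcing width ≥ 2. Hence tw(G) = 2 exactly.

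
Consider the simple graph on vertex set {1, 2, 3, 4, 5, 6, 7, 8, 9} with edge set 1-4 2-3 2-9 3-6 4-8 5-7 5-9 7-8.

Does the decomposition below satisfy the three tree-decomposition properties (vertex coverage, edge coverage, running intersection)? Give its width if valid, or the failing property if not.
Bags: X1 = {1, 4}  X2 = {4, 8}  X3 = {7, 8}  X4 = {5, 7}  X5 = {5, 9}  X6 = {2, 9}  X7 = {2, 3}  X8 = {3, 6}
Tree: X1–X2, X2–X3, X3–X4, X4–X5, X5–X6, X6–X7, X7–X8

Every vertex of G appears in some bag (union = {1, 2, 3, 4, 5, 6, 7, 8, 9}); every edge is covered by a bag; and for each vertex v the set of bags containing v is connected in the bag tree. The decomposition is therefore valid. The largest bag has 2 vertices, so the width is 1.

Yes; width 1.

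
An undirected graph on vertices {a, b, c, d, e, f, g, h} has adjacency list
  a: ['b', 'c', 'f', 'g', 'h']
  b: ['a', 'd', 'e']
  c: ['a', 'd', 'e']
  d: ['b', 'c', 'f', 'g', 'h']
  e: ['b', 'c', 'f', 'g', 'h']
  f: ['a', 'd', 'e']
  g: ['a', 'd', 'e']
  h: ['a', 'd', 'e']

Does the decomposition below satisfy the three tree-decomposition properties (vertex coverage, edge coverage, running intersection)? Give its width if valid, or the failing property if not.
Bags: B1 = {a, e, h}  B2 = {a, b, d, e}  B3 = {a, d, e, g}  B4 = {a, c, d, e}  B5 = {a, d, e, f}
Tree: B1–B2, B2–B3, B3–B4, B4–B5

No — edge (d,h) lies in no bag.

A tree decomposition must satisfy three properties: every vertex lies in some bag; for every edge, both endpoints lie together in some bag; and for every vertex, the bags containing it form a connected subtree. Here edge (d,h) lies in no bag, so the decomposition is invalid.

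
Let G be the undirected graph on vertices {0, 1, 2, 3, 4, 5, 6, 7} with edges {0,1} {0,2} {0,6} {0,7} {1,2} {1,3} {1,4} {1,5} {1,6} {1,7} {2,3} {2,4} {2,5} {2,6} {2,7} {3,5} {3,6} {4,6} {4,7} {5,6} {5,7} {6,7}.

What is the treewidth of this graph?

4

A width-4 tree decomposition is:
Bags: B1 = {1, 2, 5, 6, 7}  B2 = {0, 1, 2, 6, 7}  B3 = {1, 2, 4, 6, 7}  B4 = {1, 2, 3, 5, 6}
Tree: B1–B2, B1–B3, B1–B4
Every bag has size at most 5, so the width is 5 − 1 = 4 and tw(G) ≤ 4. For the lower bound, the 5 vertices {1, 2, 3, 5, 6} are pairwise adjacent, and any tree decomposition puts a clique entirely inside one bag — forcing width ≥ 4. Combining the bounds, tw(G) = 4.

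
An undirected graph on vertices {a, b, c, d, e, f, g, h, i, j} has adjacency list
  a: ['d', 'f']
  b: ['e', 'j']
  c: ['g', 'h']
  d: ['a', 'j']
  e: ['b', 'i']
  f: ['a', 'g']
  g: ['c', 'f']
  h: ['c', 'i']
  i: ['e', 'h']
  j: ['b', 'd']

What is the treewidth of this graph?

A width-2 tree decomposition is:
Bags: B1 = {a, d, f}  B2 = {d, f, j}  B3 = {b, f, j}  B4 = {b, e, f}  B5 = {e, f, i}  B6 = {f, h, i}  B7 = {c, f, h}  B8 = {c, f, g}
Tree: B1–B2, B2–B3, B3–B4, B4–B5, B5–B6, B6–B7, B7–B8
Each bag holds 3 vertices, so the decomposition has width 2, which upper-bounds the treewidth. For the lower bound, G contains the cycle f–a–d–j–b–e–i–h–c–g–f, so G is not a forest; only forests have treewidth ≤ 1, hence tw(G) ≥ 2. The upper and lower bounds meet at 2, so that is the treewidth.

2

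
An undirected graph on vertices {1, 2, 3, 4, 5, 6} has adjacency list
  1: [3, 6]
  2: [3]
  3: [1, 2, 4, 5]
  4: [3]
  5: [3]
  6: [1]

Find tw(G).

1

A width-1 tree decomposition is:
Bags: B1 = {1, 3}  B2 = {2, 3}  B3 = {3, 4}  B4 = {3, 5}  B5 = {1, 6}
Tree: B1–B2, B1–B3, B1–B4, B1–B5
Every bag has size at most 2, so the width is 2 − 1 = 1 and tw(G) ≤ 1. G has an edge, so its treewidth is at least 1. Hence tw(G) = 1 exactly.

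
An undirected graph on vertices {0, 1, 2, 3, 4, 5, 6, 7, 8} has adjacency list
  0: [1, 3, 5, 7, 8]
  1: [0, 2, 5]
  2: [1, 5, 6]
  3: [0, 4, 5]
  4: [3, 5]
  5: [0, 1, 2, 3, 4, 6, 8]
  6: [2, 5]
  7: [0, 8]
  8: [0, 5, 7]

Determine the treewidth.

2

A width-2 tree decomposition is:
Bags: B1 = {0, 5, 8}  B2 = {0, 1, 5}  B3 = {1, 2, 5}  B4 = {0, 7, 8}  B5 = {2, 5, 6}  B6 = {0, 3, 5}  B7 = {3, 4, 5}
Tree: B1–B2, B2–B3, B1–B4, B3–B5, B1–B6, B6–B7
Every bag has size at most 3, so the width is 3 − 1 = 2 and tw(G) ≤ 2. On the other hand G contains the 3-clique {0, 5, 8}. A clique must lie in a single bag of any decomposition, so no decomposition can have width below 2. Hence tw(G) = 2 exactly.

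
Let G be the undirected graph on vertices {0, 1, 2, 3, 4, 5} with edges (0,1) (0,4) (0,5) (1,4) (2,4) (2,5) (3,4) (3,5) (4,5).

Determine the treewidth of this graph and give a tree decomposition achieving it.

Treewidth 2.
One such decomposition:
Bags: B1 = {0, 4, 5}  B2 = {3, 4, 5}  B3 = {0, 1, 4}  B4 = {2, 4, 5}
Tree: B1–B2, B1–B3, B2–B4

Each bag holds 3 vertices, so the decomposition has width 2, which upper-bounds the treewidth. For the lower bound, the 3 vertices {0, 1, 4} are pairwise adjacent, and any tree decomposition puts a clique entirely inside one bag — forcing width ≥ 2. Therefore the treewidth is 2.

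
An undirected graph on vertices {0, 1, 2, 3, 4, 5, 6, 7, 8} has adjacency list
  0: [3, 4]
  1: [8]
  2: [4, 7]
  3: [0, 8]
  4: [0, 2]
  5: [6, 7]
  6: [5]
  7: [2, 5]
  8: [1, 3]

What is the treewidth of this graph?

1

A width-1 tree decomposition is:
Bags: B1 = {1, 8}  B2 = {3, 8}  B3 = {0, 3}  B4 = {0, 4}  B5 = {2, 4}  B6 = {2, 7}  B7 = {5, 7}  B8 = {5, 6}
Tree: B1–B2, B2–B3, B3–B4, B4–B5, B5–B6, B6–B7, B7–B8
Each bag holds 2 vertices, so the decomposition has width 1, which upper-bounds the treewidth. G has an edge, so its treewidth is at least 1. Hence tw(G) = 1 exactly.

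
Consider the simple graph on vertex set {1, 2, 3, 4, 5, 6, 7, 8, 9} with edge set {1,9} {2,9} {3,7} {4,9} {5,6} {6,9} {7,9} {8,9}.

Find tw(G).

A width-1 tree decomposition is:
Bags: B1 = {2, 9}  B2 = {1, 9}  B3 = {7, 9}  B4 = {6, 9}  B5 = {8, 9}  B6 = {4, 9}  B7 = {3, 7}  B8 = {5, 6}
Tree: B1–B2, B1–B3, B2–B4, B1–B5, B1–B6, B3–B7, B4–B8
Each bag holds 2 vertices, so the decomposition has width 1, which upper-bounds the treewidth. G has an edge, so its treewidth is at least 1. Combining the bounds, tw(G) = 1.

1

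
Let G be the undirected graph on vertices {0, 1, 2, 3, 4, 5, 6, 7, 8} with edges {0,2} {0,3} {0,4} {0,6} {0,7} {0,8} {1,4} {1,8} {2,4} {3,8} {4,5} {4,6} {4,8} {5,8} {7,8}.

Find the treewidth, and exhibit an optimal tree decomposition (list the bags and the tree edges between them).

Treewidth 2.
Bags: B1 = {0, 4, 8}  B2 = {0, 2, 4}  B3 = {0, 3, 8}  B4 = {0, 7, 8}  B5 = {0, 4, 6}  B6 = {4, 5, 8}  B7 = {1, 4, 8}
Tree: B1–B2, B1–B3, B1–B4, B1–B5, B1–B6, B6–B7

Every bag has size at most 3, so the width is 3 − 1 = 2 and tw(G) ≤ 2. On the other hand G contains the 3-clique {0, 3, 8}. A clique must lie in a single bag of any decomposition, so no decomposition can have width below 2. Combining the bounds, tw(G) = 2.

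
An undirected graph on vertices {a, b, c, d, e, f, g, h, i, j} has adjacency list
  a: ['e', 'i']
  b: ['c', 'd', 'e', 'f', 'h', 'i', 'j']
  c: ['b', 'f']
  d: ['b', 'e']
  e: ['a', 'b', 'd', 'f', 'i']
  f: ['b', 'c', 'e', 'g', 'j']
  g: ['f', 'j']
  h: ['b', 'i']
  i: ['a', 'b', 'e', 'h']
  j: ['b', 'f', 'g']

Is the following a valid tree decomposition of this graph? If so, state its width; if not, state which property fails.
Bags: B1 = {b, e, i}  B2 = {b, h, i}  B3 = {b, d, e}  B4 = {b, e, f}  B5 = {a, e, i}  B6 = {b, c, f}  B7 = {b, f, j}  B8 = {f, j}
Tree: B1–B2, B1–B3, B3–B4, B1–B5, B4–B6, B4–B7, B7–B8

A tree decomposition must satisfy three properties: every vertex lies in some bag; for every edge, both endpoints lie together in some bag; and for every vertex, the bags containing it form a connected subtree. Here vertex g appears in no bag, so the decomposition is invalid.

No — vertex g appears in no bag.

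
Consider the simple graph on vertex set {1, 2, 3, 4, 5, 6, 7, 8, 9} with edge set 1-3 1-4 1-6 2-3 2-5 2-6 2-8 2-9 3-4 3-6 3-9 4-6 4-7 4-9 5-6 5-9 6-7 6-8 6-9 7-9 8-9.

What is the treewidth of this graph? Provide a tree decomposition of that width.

The largest bag has 4 vertices, giving width 3; this decomposition certifies tw(G) ≤ 3. For the lower bound, the 4 vertices {1, 3, 4, 6} are pairwise adjacent, and any tree decomposition puts a clique entirely inside one bag — forcing width ≥ 3. Hence tw(G) = 3 exactly.

Treewidth 3.
One optimal decomposition is:
Bags: B1 = {2, 5, 6, 9}  B2 = {2, 6, 8, 9}  B3 = {2, 3, 6, 9}  B4 = {3, 4, 6, 9}  B5 = {4, 6, 7, 9}  B6 = {1, 3, 4, 6}
Tree: B1–B2, B2–B3, B3–B4, B4–B5, B4–B6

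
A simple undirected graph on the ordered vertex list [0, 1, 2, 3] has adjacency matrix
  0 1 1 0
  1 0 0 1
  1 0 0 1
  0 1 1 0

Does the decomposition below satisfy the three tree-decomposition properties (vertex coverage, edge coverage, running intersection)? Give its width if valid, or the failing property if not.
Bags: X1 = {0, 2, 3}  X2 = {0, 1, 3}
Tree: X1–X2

Yes; width 2.

Vertex coverage: the bags together contain {0, 1, 2, 3}, the full vertex set. Edge coverage: each edge of G has both endpoints in at least one bag. Running intersection: for every vertex, the bags containing it form a connected subtree. All three properties hold, so this is a valid tree decomposition of width max|bag| − 1 = 2, and hence tw(G) ≤ 2.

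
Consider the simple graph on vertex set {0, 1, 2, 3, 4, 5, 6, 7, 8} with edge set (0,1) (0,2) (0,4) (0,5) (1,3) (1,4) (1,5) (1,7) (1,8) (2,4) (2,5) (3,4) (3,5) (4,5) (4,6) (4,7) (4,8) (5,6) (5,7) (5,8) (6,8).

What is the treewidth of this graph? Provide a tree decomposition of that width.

Treewidth 3.
Bags: B1 = {1, 4, 5, 8}  B2 = {0, 1, 4, 5}  B3 = {4, 5, 6, 8}  B4 = {1, 4, 5, 7}  B5 = {0, 2, 4, 5}  B6 = {1, 3, 4, 5}
Tree: B1–B2, B1–B3, B1–B4, B2–B5, B1–B6

Each bag holds 4 vertices, so the decomposition has width 3, which upper-bounds the treewidth. On the other hand G contains the 4-clique {0, 1, 4, 5}. A clique must lie in a single bag of any decomposition, so no decomposition can have width below 3. The upper and lower bounds meet at 3, so that is the treewidth.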